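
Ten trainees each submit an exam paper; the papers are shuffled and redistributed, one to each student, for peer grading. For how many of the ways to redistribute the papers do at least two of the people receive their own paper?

Sum C(10,i)·!(10-i) for i = 2..10:
  i=2: C(10,2)·!8 = 45·14833 = 667485
  i=3: C(10,3)·!7 = 120·1854 = 222480
  i=4: C(10,4)·!6 = 210·265 = 55650
  i=5: C(10,5)·!5 = 252·44 = 11088
  i=6: C(10,6)·!4 = 210·9 = 1890
  i=7: C(10,7)·!3 = 120·2 = 240
  i=8: C(10,8)·!2 = 45·1 = 45
  i=9: C(10,9)·!1 = 10·0 = 0
  i=10: C(10,10)·!0 = 1·1 = 1
Total = 958879.

958879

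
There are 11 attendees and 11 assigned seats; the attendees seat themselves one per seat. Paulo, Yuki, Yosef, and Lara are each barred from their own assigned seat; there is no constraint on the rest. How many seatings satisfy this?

Let A_j be the event that the j-th constrained one is fixed. By inclusion-exclusion over the 4 events:
Σ_{j=0}^{4} (-1)^j C(4,j)(11-j)!
= C(4,0)·11! - C(4,1)·10! + C(4,2)·9! - C(4,3)·8! + C(4,4)·7!
= 39916800 - 14515200 + 2177280 - 161280 + 5040
= 27422640

27422640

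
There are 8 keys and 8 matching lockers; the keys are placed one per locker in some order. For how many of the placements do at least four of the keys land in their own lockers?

771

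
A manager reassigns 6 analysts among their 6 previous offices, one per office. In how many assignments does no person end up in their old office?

265

!6 = 6! · Σ_{k=0}^{6} (-1)^k/k!
= 6! - 6!/1! + 6!/2! - 6!/3! + 6!/4! - 6!/5! + 6!/6!
= 720 - 720 + 360 - 120 + 30 - 6 + 1
= 265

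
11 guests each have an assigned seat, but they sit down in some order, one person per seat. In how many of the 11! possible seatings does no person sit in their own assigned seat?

The subfactorial !11 = [11!/e] (nearest integer).
11! = 39916800, and 39916800/e ≈ 14684570.08, so !11 = 14684570.

14684570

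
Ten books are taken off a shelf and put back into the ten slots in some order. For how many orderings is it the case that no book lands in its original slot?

1334961

!10 = 10! · Σ_{k=0}^{10} (-1)^k/k!
= 10! - 10!/1! + 10!/2! - 10!/3! + 10!/4! - 10!/5! + 10!/6! - 10!/7! + 10!/8! - 10!/9! + 10!/10!
= 3628800 - 3628800 + 1814400 - 604800 + 151200 - 30240 + 5040 - 720 + 90 - 10 + 1
= 1334961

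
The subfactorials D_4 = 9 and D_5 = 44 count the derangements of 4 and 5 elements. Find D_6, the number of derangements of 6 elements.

D_6 = (6-1)·(D_5 + D_4) = 5·(44 + 9) = 5·53 = 265.

265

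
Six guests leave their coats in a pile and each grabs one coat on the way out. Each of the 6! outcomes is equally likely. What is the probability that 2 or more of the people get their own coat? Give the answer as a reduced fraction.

191/720

Favorable outcomes: Σ_{i≥2} C(6,i)·!(6-i) = 15·9 + 20·2 + 15·1 + 6·0 + 1·1 = 191.
Total outcomes: 6! = 720.
Probability = 191/720 = 191/720.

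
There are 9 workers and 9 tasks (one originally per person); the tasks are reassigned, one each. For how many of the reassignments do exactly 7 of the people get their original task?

Pick the 7 fixed positions: C(9,7) = 36 ways.
The remaining 2 must be deranged: !2 = 1.
Total: 36 × 1 = 36.

36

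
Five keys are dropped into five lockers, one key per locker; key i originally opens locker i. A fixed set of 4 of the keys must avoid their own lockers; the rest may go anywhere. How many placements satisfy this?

53

Let A_j be the event that the j-th constrained one is fixed. By inclusion-exclusion over the 4 events:
Σ_{j=0}^{4} (-1)^j C(4,j)(5-j)!
= C(4,0)·5! - C(4,1)·4! + C(4,2)·3! - C(4,3)·2! + C(4,4)·1!
= 120 - 96 + 36 - 8 + 1
= 53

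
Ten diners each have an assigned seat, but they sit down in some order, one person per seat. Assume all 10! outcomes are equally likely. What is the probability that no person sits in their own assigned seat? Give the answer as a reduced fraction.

16481/44800

Favorable outcomes: !10 = 1334961.
Total outcomes: 10! = 3628800.
Probability = 1334961/3628800 = 16481/44800.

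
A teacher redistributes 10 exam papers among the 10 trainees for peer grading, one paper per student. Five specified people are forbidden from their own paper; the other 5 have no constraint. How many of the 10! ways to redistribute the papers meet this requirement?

Let A_j be the event that the j-th constrained one is fixed. By inclusion-exclusion over the 5 events:
Σ_{j=0}^{5} (-1)^j C(5,j)(10-j)!
= C(5,0)·10! - C(5,1)·9! + C(5,2)·8! - C(5,3)·7! + C(5,4)·6! - C(5,5)·5!
= 3628800 - 1814400 + 403200 - 50400 + 3600 - 120
= 2170680

2170680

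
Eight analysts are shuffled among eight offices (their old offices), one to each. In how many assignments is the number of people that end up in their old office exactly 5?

Pick the 5 fixed positions: C(8,5) = 56 ways.
The remaining 3 must be deranged: !3 = 2.
Total: 56 × 2 = 112.

112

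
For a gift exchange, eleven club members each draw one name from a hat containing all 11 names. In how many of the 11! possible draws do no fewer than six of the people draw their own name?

23684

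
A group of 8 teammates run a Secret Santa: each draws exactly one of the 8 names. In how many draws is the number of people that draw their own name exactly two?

7420

Pick the 2 fixed positions: C(8,2) = 28 ways.
The other 6 form a derangement: !6 = 265.
Total: 28 × 265 = 7420.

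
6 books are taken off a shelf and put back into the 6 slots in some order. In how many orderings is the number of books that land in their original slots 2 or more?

191

Sum C(6,i)·!(6-i) for i = 2..6:
  i=2: C(6,2)·!4 = 15·9 = 135
  i=3: C(6,3)·!3 = 20·2 = 40
  i=4: C(6,4)·!2 = 15·1 = 15
  i=5: C(6,5)·!1 = 6·0 = 0
  i=6: C(6,6)·!0 = 1·1 = 1
Total = 191.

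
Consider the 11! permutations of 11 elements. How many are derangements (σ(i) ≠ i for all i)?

!11 is the nearest integer to 11!/e.
11! = 39916800, and 39916800/e ≈ 14684570.08, so !11 = 14684570.

14684570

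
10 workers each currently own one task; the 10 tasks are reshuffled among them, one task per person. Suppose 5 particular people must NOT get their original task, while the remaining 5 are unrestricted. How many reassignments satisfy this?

2170680

Let A_j be the event that the j-th constrained one is fixed. By inclusion-exclusion over the 5 events:
Σ_{j=0}^{5} (-1)^j C(5,j)(10-j)!
= C(5,0)·10! - C(5,1)·9! + C(5,2)·8! - C(5,3)·7! + C(5,4)·6! - C(5,5)·5!
= 3628800 - 1814400 + 403200 - 50400 + 3600 - 120
= 2170680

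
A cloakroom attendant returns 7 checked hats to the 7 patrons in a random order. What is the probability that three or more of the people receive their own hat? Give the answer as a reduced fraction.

407/5040

Favorable outcomes: Σ_{i≥3} C(7,i)·!(7-i) = 35·9 + 35·2 + 21·1 + 7·0 + 1·1 = 407.
Total outcomes: 7! = 5040.
Probability = 407/5040 = 407/5040.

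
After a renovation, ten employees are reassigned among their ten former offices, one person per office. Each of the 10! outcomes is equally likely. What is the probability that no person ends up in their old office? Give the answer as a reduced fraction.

16481/44800

Favorable outcomes: !10 = 1334961.
Total outcomes: 10! = 3628800.
Probability = 1334961/3628800 = 16481/44800.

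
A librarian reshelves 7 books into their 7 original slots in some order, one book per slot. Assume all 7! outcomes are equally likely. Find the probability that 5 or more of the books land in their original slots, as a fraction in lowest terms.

11/2520

Favorable outcomes: Σ_{i≥5} C(7,i)·!(7-i) = 21·1 + 7·0 + 1·1 = 22.
Total outcomes: 7! = 5040.
Probability = 22/5040 = 11/2520.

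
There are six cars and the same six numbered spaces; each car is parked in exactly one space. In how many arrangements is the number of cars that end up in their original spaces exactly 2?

135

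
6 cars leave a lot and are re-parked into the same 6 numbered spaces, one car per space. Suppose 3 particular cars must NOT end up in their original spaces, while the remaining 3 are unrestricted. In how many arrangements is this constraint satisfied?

Let A_j be the event that the j-th constrained one is fixed. By inclusion-exclusion over the 3 events:
Σ_{j=0}^{3} (-1)^j C(3,j)(6-j)!
= C(3,0)·6! - C(3,1)·5! + C(3,2)·4! - C(3,3)·3!
= 720 - 360 + 72 - 6
= 426

426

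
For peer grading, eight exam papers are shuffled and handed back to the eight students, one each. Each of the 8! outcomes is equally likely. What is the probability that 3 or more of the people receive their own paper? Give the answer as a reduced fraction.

647/8064

Favorable outcomes: Σ_{i≥3} C(8,i)·!(8-i) = 56·44 + 70·9 + 56·2 + 28·1 + 8·0 + 1·1 = 3235.
Total outcomes: 8! = 40320.
Probability = 3235/40320 = 647/8064.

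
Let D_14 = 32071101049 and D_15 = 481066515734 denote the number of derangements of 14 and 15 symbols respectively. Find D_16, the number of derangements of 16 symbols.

7697064251745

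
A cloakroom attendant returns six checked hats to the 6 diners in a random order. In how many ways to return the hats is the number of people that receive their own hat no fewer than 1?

# with exactly i fixed is C(6,i)·!(6-i); sum over i=1..6:
  i=1: C(6,1)·!5 = 6·44 = 264
  i=2: C(6,2)·!4 = 15·9 = 135
  i=3: C(6,3)·!3 = 20·2 = 40
  i=4: C(6,4)·!2 = 15·1 = 15
  i=5: C(6,5)·!1 = 6·0 = 0
  i=6: C(6,6)·!0 = 1·1 = 1
Total = 455.

455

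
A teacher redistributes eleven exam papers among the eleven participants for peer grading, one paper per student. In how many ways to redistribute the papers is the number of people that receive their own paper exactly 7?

Pick the 7 fixed positions: C(11,7) = 330 ways.
The other 4 form a derangement: !4 = 9.
Total: 330 × 9 = 2970.

2970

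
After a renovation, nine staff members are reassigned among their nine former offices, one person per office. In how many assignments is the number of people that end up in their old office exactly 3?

22260

Pick the 3 fixed positions: C(9,3) = 84 ways.
The remaining 6 must be deranged: !6 = 265.
Total: 84 × 265 = 22260.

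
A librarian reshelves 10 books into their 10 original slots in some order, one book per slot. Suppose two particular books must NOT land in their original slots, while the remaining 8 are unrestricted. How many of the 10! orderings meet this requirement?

2943360

Let A_j be the event that the j-th constrained one is fixed. By inclusion-exclusion over the 2 events:
Σ_{j=0}^{2} (-1)^j C(2,j)(10-j)!
= C(2,0)·10! - C(2,1)·9! + C(2,2)·8!
= 3628800 - 725760 + 40320
= 2943360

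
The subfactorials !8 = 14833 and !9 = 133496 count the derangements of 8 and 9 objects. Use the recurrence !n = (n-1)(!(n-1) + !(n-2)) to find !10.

!10 = (10-1)·(!9 + !8) = 9·(133496 + 14833) = 9·148329 = 1334961.

1334961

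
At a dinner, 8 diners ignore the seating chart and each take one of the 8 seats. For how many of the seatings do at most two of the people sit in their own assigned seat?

37085

# with exactly i fixed is C(8,i)·!(8-i); sum over i=0..2:
  i=0: C(8,0)·!8 = 1·14833 = 14833
  i=1: C(8,1)·!7 = 8·1854 = 14832
  i=2: C(8,2)·!6 = 28·265 = 7420
Total = 37085.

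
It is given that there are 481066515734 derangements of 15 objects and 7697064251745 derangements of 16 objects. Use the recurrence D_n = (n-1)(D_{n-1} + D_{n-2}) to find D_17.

130850092279664

D_17 = (17-1)·(D_16 + D_15) = 16·(7697064251745 + 481066515734) = 16·8178130767479 = 130850092279664.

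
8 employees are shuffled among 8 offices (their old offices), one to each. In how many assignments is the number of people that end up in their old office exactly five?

112

Pick the 5 fixed positions: C(8,5) = 56 ways.
The other 3 form a derangement: !3 = 2.
Total: 56 × 2 = 112.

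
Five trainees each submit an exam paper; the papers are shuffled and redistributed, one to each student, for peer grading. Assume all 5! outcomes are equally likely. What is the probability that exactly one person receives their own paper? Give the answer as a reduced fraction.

3/8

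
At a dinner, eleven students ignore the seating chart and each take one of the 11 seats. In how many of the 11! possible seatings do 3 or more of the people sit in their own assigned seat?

3205379

Sum C(11,i)·!(11-i) for i = 3..11:
  i=3: C(11,3)·!8 = 165·14833 = 2447445
  i=4: C(11,4)·!7 = 330·1854 = 611820
  i=5: C(11,5)·!6 = 462·265 = 122430
  i=6: C(11,6)·!5 = 462·44 = 20328
  i=7: C(11,7)·!4 = 330·9 = 2970
  i=8: C(11,8)·!3 = 165·2 = 330
  i=9: C(11,9)·!2 = 55·1 = 55
  i=10: C(11,10)·!1 = 11·0 = 0
  i=11: C(11,11)·!0 = 1·1 = 1
Total = 3205379.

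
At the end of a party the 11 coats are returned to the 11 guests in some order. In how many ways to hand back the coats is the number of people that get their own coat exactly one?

14684571

Choose which one of the 11 is fixed: C(11,1) = 11.
The other 10 form a derangement: !10 = 1334961.
Total: 11 × 1334961 = 14684571.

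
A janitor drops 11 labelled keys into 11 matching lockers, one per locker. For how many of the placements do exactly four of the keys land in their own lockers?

611820

Pick the 4 fixed positions: C(11,4) = 330 ways.
The remaining 7 must be deranged: !7 = 1854.
Total: 330 × 1854 = 611820.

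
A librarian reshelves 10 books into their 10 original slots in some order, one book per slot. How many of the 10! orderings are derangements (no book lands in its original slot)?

1334961

Use !n = n·!(n-1) + (-1)^n.
!10 = 10·133496 + 1 = 1334961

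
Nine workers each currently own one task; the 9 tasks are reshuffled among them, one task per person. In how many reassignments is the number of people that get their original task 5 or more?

Sum C(9,i)·!(9-i) for i = 5..9:
  i=5: C(9,5)·!4 = 126·9 = 1134
  i=6: C(9,6)·!3 = 84·2 = 168
  i=7: C(9,7)·!2 = 36·1 = 36
  i=8: C(9,8)·!1 = 9·0 = 0
  i=9: C(9,9)·!0 = 1·1 = 1
Total = 1339.

1339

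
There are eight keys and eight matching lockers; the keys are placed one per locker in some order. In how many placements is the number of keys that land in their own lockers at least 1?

25487

# with exactly i fixed is C(8,i)·!(8-i); sum over i=1..8:
  i=1: C(8,1)·!7 = 8·1854 = 14832
  i=2: C(8,2)·!6 = 28·265 = 7420
  i=3: C(8,3)·!5 = 56·44 = 2464
  i=4: C(8,4)·!4 = 70·9 = 630
  i=5: C(8,5)·!3 = 56·2 = 112
  i=6: C(8,6)·!2 = 28·1 = 28
  i=7: C(8,7)·!1 = 8·0 = 0
  i=8: C(8,8)·!0 = 1·1 = 1
Total = 25487.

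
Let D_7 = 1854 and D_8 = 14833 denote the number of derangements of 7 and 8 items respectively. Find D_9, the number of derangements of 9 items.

133496

D_9 = (9-1)·(D_8 + D_7) = 8·(14833 + 1854) = 8·16687 = 133496.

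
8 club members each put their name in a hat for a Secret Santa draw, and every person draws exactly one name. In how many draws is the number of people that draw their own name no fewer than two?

10655

Sum C(8,i)·!(8-i) for i = 2..8:
  i=2: C(8,2)·!6 = 28·265 = 7420
  i=3: C(8,3)·!5 = 56·44 = 2464
  i=4: C(8,4)·!4 = 70·9 = 630
  i=5: C(8,5)·!3 = 56·2 = 112
  i=6: C(8,6)·!2 = 28·1 = 28
  i=7: C(8,7)·!1 = 8·0 = 0
  i=8: C(8,8)·!0 = 1·1 = 1
Total = 10655.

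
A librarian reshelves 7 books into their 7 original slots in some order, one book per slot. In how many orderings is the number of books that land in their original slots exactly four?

Choose which 4 of the 7 are fixed: C(7,4) = 35.
The other 3 form a derangement: !3 = 2.
Total: 35 × 2 = 70.

70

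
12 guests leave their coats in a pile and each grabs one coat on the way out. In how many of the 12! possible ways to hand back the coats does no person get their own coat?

Use !n = n·!(n-1) + (-1)^n.
!12 = 12·14684570 + 1 = 176214841

176214841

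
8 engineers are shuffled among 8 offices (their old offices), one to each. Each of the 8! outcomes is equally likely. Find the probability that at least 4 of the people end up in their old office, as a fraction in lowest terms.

257/13440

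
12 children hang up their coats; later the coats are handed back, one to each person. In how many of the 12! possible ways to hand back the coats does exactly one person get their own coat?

176214840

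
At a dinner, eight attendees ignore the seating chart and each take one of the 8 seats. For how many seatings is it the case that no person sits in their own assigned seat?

!8 = 8! · Σ_{k=0}^{8} (-1)^k/k!
= 8! - 8!/1! + 8!/2! - 8!/3! + 8!/4! - 8!/5! + 8!/6! - 8!/7! + 8!/8!
= 40320 - 40320 + 20160 - 6720 + 1680 - 336 + 56 - 8 + 1
= 14833

14833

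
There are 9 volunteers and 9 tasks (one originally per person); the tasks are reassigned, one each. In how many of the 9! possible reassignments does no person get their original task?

133496

!9 = 9! · Σ_{k=0}^{9} (-1)^k/k!
= 9! - 9!/1! + 9!/2! - 9!/3! + 9!/4! - 9!/5! + 9!/6! - 9!/7! + 9!/8! - 9!/9!
= 362880 - 362880 + 181440 - 60480 + 15120 - 3024 + 504 - 72 + 9 - 1
= 133496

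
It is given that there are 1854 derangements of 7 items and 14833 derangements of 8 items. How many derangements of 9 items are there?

133496

!9 = (9-1)·(!8 + !7) = 8·(14833 + 1854) = 8·16687 = 133496.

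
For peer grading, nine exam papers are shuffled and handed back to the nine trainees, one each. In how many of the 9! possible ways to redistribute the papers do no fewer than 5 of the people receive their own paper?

1339

# with exactly i fixed is C(9,i)·!(9-i); sum over i=5..9:
  i=5: C(9,5)·!4 = 126·9 = 1134
  i=6: C(9,6)·!3 = 84·2 = 168
  i=7: C(9,7)·!2 = 36·1 = 36
  i=8: C(9,8)·!1 = 9·0 = 0
  i=9: C(9,9)·!0 = 1·1 = 1
Total = 1339.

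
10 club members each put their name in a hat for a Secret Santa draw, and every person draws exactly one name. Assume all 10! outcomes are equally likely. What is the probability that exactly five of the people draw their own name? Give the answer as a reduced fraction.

Favorable outcomes: C(10,5)·!5 = 252·44 = 11088.
Total outcomes: 10! = 3628800.
Probability = 11088/3628800 = 11/3600.

11/3600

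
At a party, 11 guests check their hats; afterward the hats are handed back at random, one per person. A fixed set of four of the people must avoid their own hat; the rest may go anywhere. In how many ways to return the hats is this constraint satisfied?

Let A_j be the event that the j-th constrained one is fixed. By inclusion-exclusion over the 4 events:
Σ_{j=0}^{4} (-1)^j C(4,j)(11-j)!
= C(4,0)·11! - C(4,1)·10! + C(4,2)·9! - C(4,3)·8! + C(4,4)·7!
= 39916800 - 14515200 + 2177280 - 161280 + 5040
= 27422640

27422640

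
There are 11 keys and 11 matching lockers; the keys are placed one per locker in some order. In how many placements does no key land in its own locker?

!11 is the nearest integer to 11!/e.
11! = 39916800, and 39916800/e ≈ 14684570.08, so !11 = 14684570.

14684570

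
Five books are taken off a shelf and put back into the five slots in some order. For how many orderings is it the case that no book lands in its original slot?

The subfactorial !5 = [5!/e] (nearest integer).
5! = 120, and 120/e ≈ 44.15, so !5 = 44.

44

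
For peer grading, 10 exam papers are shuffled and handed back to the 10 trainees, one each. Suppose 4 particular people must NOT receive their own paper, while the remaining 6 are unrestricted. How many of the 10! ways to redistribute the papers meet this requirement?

Inclusion-exclusion on the 4 forbidden self-matches:
Σ_{j=0}^{4} (-1)^j C(4,j)(10-j)!
= C(4,0)·10! - C(4,1)·9! + C(4,2)·8! - C(4,3)·7! + C(4,4)·6!
= 3628800 - 1451520 + 241920 - 20160 + 720
= 2399760

2399760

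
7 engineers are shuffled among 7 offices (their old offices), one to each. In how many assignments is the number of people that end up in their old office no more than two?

# with exactly i fixed is C(7,i)·!(7-i); sum over i=0..2:
  i=0: C(7,0)·!7 = 1·1854 = 1854
  i=1: C(7,1)·!6 = 7·265 = 1855
  i=2: C(7,2)·!5 = 21·44 = 924
Total = 4633.

4633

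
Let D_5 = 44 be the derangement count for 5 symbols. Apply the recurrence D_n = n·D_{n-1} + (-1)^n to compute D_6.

265

D_6 = 6·44 + 1 = 265.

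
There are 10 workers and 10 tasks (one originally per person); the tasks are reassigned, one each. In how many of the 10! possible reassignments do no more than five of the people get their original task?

3626624

# with exactly i fixed is C(10,i)·!(10-i); sum over i=0..5:
  i=0: C(10,0)·!10 = 1·1334961 = 1334961
  i=1: C(10,1)·!9 = 10·133496 = 1334960
  i=2: C(10,2)·!8 = 45·14833 = 667485
  i=3: C(10,3)·!7 = 120·1854 = 222480
  i=4: C(10,4)·!6 = 210·265 = 55650
  i=5: C(10,5)·!5 = 252·44 = 11088
Total = 3626624.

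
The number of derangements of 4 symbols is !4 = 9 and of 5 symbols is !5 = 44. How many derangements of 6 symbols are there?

!6 = (6-1)·(!5 + !4) = 5·(44 + 9) = 5·53 = 265.

265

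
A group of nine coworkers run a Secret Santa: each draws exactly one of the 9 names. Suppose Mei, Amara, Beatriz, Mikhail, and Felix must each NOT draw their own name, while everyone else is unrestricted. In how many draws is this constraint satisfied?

Let A_j be the event that the j-th constrained one is fixed. By inclusion-exclusion over the 5 events:
Σ_{j=0}^{5} (-1)^j C(5,j)(9-j)!
= C(5,0)·9! - C(5,1)·8! + C(5,2)·7! - C(5,3)·6! + C(5,4)·5! - C(5,5)·4!
= 362880 - 201600 + 50400 - 7200 + 600 - 24
= 205056

205056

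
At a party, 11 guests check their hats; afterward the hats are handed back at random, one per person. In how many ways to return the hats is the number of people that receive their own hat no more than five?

# with exactly i fixed is C(11,i)·!(11-i); sum over i=0..5:
  i=0: C(11,0)·!11 = 1·14684570 = 14684570
  i=1: C(11,1)·!10 = 11·1334961 = 14684571
  i=2: C(11,2)·!9 = 55·133496 = 7342280
  i=3: C(11,3)·!8 = 165·14833 = 2447445
  i=4: C(11,4)·!7 = 330·1854 = 611820
  i=5: C(11,5)·!6 = 462·265 = 122430
Total = 39893116.

39893116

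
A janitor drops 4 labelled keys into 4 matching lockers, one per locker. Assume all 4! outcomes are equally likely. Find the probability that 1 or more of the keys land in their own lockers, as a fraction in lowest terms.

5/8

Favorable outcomes: Σ_{i≥1} C(4,i)·!(4-i) = 4·2 + 6·1 + 4·0 + 1·1 = 15.
Total outcomes: 4! = 24.
Probability = 15/24 = 5/8.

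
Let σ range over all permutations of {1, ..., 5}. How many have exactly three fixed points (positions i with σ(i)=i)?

Pick the 3 fixed positions: C(5,3) = 10 ways.
The remaining 2 must be deranged: !2 = 1.
Total: 10 × 1 = 10.

10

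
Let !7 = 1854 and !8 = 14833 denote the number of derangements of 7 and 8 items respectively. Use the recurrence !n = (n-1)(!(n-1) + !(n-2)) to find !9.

133496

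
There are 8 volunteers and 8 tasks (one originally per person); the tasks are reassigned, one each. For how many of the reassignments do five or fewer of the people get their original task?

Sum C(8,i)·!(8-i) for i = 0..5:
  i=0: C(8,0)·!8 = 1·14833 = 14833
  i=1: C(8,1)·!7 = 8·1854 = 14832
  i=2: C(8,2)·!6 = 28·265 = 7420
  i=3: C(8,3)·!5 = 56·44 = 2464
  i=4: C(8,4)·!4 = 70·9 = 630
  i=5: C(8,5)·!3 = 56·2 = 112
Total = 40291.

40291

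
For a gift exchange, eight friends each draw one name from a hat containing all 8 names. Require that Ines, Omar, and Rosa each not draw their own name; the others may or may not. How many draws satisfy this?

27240

Inclusion-exclusion on the 3 forbidden self-matches:
Σ_{j=0}^{3} (-1)^j C(3,j)(8-j)!
= C(3,0)·8! - C(3,1)·7! + C(3,2)·6! - C(3,3)·5!
= 40320 - 15120 + 2160 - 120
= 27240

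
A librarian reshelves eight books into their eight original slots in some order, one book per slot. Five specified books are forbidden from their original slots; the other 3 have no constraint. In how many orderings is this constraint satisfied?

Inclusion-exclusion on the 5 forbidden self-matches:
Σ_{j=0}^{5} (-1)^j C(5,j)(8-j)!
= C(5,0)·8! - C(5,1)·7! + C(5,2)·6! - C(5,3)·5! + C(5,4)·4! - C(5,5)·3!
= 40320 - 25200 + 7200 - 1200 + 120 - 6
= 21234

21234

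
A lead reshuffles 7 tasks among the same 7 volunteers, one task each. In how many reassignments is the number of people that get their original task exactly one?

Pick the single fixed position: C(7,1) = 7 ways.
The remaining 6 must be deranged: !6 = 265.
Total: 7 × 265 = 1855.

1855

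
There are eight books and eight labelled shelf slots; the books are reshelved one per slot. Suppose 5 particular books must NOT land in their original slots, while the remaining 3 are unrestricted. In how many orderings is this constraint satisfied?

Inclusion-exclusion on the 5 forbidden self-matches:
Σ_{j=0}^{5} (-1)^j C(5,j)(8-j)!
= C(5,0)·8! - C(5,1)·7! + C(5,2)·6! - C(5,3)·5! + C(5,4)·4! - C(5,5)·3!
= 40320 - 25200 + 7200 - 1200 + 120 - 6
= 21234

21234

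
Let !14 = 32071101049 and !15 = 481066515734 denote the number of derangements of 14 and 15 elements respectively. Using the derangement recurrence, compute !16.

7697064251745

!16 = (16-1)·(!15 + !14) = 15·(481066515734 + 32071101049) = 15·513137616783 = 7697064251745.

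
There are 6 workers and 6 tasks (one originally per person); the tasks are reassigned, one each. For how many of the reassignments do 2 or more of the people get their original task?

191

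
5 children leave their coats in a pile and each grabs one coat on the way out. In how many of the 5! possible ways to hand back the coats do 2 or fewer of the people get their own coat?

109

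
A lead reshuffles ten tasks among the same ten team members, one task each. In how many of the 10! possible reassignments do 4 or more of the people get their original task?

68914

Sum C(10,i)·!(10-i) for i = 4..10:
  i=4: C(10,4)·!6 = 210·265 = 55650
  i=5: C(10,5)·!5 = 252·44 = 11088
  i=6: C(10,6)·!4 = 210·9 = 1890
  i=7: C(10,7)·!3 = 120·2 = 240
  i=8: C(10,8)·!2 = 45·1 = 45
  i=9: C(10,9)·!1 = 10·0 = 0
  i=10: C(10,10)·!0 = 1·1 = 1
Total = 68914.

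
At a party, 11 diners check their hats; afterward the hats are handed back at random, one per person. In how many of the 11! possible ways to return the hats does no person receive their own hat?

14684570

The subfactorial !11 = [11!/e] (nearest integer).
11! = 39916800, and 39916800/e ≈ 14684570.08, so !11 = 14684570.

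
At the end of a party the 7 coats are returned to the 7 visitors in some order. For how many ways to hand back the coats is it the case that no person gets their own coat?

1854

The subfactorial !7 = [7!/e] (nearest integer).
7! = 5040, and 5040/e ≈ 1854.11, so !7 = 1854.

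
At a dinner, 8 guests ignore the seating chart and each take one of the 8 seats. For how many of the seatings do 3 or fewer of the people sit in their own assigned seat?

39549

# with exactly i fixed is C(8,i)·!(8-i); sum over i=0..3:
  i=0: C(8,0)·!8 = 1·14833 = 14833
  i=1: C(8,1)·!7 = 8·1854 = 14832
  i=2: C(8,2)·!6 = 28·265 = 7420
  i=3: C(8,3)·!5 = 56·44 = 2464
Total = 39549.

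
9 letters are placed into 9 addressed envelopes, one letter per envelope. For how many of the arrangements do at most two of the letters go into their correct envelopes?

333737

# with exactly i fixed is C(9,i)·!(9-i); sum over i=0..2:
  i=0: C(9,0)·!9 = 1·133496 = 133496
  i=1: C(9,1)·!8 = 9·14833 = 133497
  i=2: C(9,2)·!7 = 36·1854 = 66744
Total = 333737.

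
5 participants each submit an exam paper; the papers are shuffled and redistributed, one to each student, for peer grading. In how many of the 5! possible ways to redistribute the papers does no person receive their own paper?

44

Use !n = (n-1)(!(n-1) + !(n-2)).
!5 = 4·(9 + 2) = 4·11 = 44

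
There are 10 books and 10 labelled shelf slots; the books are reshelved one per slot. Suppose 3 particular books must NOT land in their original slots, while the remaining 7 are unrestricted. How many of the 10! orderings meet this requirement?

2656080

Let A_j be the event that the j-th constrained one is fixed. By inclusion-exclusion over the 3 events:
Σ_{j=0}^{3} (-1)^j C(3,j)(10-j)!
= C(3,0)·10! - C(3,1)·9! + C(3,2)·8! - C(3,3)·7!
= 3628800 - 1088640 + 120960 - 5040
= 2656080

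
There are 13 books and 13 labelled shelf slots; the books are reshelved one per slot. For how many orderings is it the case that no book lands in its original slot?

2290792932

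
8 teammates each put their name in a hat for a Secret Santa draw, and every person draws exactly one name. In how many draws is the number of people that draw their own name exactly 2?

7420

Choose which 2 of the 8 are fixed: C(8,2) = 28.
The other 6 form a derangement: !6 = 265.
Total: 28 × 265 = 7420.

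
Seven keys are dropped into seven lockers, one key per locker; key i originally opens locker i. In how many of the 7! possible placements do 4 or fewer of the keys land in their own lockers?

5018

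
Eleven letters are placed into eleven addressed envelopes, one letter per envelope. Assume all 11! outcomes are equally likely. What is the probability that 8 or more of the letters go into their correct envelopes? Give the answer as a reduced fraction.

193/19958400

Favorable outcomes: Σ_{i≥8} C(11,i)·!(11-i) = 165·2 + 55·1 + 11·0 + 1·1 = 386.
Total outcomes: 11! = 39916800.
Probability = 386/39916800 = 193/19958400.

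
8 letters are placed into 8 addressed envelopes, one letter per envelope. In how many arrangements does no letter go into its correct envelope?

Recurrence: !8 = 7·(!7 + !6).
!8 = 7·(1854 + 265) = 7·2119 = 14833

14833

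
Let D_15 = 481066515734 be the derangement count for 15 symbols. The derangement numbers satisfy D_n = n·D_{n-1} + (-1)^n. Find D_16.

D_16 = 16·481066515734 + 1 = 7697064251745.

7697064251745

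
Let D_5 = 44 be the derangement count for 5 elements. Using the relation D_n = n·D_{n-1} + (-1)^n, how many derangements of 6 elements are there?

265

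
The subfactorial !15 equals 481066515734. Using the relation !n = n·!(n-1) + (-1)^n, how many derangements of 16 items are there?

!16 = 16·481066515734 + 1 = 7697064251745.

7697064251745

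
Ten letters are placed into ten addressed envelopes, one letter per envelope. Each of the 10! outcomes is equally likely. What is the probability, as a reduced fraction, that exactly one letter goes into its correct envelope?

Favorable outcomes: C(10,1)·!9 = 10·133496 = 1334960.
Total outcomes: 10! = 3628800.
Probability = 1334960/3628800 = 16687/45360.

16687/45360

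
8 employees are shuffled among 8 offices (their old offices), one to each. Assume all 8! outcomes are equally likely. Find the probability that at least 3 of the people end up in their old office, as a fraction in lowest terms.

647/8064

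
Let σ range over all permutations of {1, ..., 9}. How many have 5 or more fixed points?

1339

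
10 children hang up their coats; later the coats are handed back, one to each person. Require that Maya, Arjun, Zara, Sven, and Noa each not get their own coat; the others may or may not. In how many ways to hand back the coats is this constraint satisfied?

2170680

Let A_j be the event that the j-th constrained one is fixed. By inclusion-exclusion over the 5 events:
Σ_{j=0}^{5} (-1)^j C(5,j)(10-j)!
= C(5,0)·10! - C(5,1)·9! + C(5,2)·8! - C(5,3)·7! + C(5,4)·6! - C(5,5)·5!
= 3628800 - 1814400 + 403200 - 50400 + 3600 - 120
= 2170680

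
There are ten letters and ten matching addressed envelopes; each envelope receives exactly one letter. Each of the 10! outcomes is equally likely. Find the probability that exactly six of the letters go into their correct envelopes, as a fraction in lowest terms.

Favorable outcomes: C(10,6)·!4 = 210·9 = 1890.
Total outcomes: 10! = 3628800.
Probability = 1890/3628800 = 1/1920.

1/1920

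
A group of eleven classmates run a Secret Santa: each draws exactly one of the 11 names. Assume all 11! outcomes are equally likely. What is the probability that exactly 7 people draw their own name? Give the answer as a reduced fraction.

1/13440

Favorable outcomes: C(11,7)·!4 = 330·9 = 2970.
Total outcomes: 11! = 39916800.
Probability = 2970/39916800 = 1/13440.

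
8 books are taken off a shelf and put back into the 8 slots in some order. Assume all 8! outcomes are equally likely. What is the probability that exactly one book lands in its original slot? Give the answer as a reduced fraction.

103/280

Favorable outcomes: C(8,1)·!7 = 8·1854 = 14832.
Total outcomes: 8! = 40320.
Probability = 14832/40320 = 103/280.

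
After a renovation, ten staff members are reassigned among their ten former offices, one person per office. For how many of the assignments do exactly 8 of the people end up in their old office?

45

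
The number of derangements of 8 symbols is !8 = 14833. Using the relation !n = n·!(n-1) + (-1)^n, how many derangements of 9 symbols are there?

!9 = 9·14833 - 1 = 133496.

133496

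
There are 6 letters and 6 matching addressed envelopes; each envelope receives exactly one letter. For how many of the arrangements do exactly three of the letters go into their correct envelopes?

40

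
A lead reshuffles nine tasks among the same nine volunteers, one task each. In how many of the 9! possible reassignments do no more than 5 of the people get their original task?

# with exactly i fixed is C(9,i)·!(9-i); sum over i=0..5:
  i=0: C(9,0)·!9 = 1·133496 = 133496
  i=1: C(9,1)·!8 = 9·14833 = 133497
  i=2: C(9,2)·!7 = 36·1854 = 66744
  i=3: C(9,3)·!6 = 84·265 = 22260
  i=4: C(9,4)·!5 = 126·44 = 5544
  i=5: C(9,5)·!4 = 126·9 = 1134
Total = 362675.

362675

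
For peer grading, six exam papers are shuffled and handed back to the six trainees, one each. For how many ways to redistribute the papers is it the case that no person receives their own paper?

265

!6 is the nearest integer to 6!/e.
6! = 720, and 720/e ≈ 264.87, so !6 = 265.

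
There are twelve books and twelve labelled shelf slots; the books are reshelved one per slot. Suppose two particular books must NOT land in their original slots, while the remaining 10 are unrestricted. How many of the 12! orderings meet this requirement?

402796800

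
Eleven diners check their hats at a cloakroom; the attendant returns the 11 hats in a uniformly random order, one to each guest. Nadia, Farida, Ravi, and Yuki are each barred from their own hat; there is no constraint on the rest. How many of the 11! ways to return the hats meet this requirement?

27422640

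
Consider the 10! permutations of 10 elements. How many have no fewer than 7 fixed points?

286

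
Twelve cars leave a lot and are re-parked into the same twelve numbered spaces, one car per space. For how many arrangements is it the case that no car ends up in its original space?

176214841

Use !n = (n-1)(!(n-1) + !(n-2)).
!12 = 11·(14684570 + 1334961) = 11·16019531 = 176214841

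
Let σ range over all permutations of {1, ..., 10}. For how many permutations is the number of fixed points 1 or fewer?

2669921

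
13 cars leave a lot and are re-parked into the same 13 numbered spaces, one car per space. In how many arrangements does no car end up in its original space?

!13 = 13! · Σ_{k=0}^{13} (-1)^k/k!
= 13! - 13!/1! + 13!/2! - 13!/3! + 13!/4! - 13!/5! + 13!/6! - 13!/7! + 13!/8! - 13!/9! + 13!/10! - 13!/11! + 13!/12! - 13!/13!
= 6227020800 - 6227020800 + 3113510400 - 1037836800 + 259459200 - 51891840 + 8648640 - 1235520 + 154440 - 17160 + 1716 - 156 + 13 - 1
= 2290792932

2290792932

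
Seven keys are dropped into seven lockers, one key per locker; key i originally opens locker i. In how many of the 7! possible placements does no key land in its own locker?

1854

Use !n = n·!(n-1) + (-1)^n.
!7 = 7·265 - 1 = 1854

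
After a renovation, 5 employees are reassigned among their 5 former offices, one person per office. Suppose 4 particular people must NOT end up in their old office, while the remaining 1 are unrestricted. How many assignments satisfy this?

53

Let A_j be the event that the j-th constrained one is fixed. By inclusion-exclusion over the 4 events:
Σ_{j=0}^{4} (-1)^j C(4,j)(5-j)!
= C(4,0)·5! - C(4,1)·4! + C(4,2)·3! - C(4,3)·2! + C(4,4)·1!
= 120 - 96 + 36 - 8 + 1
= 53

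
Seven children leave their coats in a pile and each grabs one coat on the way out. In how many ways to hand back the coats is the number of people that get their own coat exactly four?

70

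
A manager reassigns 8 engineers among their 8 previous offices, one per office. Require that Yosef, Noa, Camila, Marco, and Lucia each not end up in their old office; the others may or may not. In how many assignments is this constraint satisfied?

21234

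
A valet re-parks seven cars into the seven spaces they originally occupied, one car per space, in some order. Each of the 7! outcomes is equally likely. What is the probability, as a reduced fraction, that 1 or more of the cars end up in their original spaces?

177/280

Favorable outcomes: Σ_{i≥1} C(7,i)·!(7-i) = 7·265 + 21·44 + 35·9 + 35·2 + 21·1 + 7·0 + 1·1 = 3186.
Total outcomes: 7! = 5040.
Probability = 3186/5040 = 177/280.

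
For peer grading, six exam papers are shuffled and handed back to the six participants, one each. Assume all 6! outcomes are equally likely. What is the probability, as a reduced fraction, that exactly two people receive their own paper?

3/16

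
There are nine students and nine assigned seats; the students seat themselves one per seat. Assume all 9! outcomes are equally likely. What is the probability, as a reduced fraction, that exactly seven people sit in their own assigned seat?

1/10080

Favorable outcomes: C(9,7)·!2 = 36·1 = 36.
Total outcomes: 9! = 362880.
Probability = 36/362880 = 1/10080.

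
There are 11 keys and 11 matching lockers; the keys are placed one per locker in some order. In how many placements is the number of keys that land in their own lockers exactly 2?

7342280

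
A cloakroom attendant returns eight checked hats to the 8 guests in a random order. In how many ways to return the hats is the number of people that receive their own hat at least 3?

Sum C(8,i)·!(8-i) for i = 3..8:
  i=3: C(8,3)·!5 = 56·44 = 2464
  i=4: C(8,4)·!4 = 70·9 = 630
  i=5: C(8,5)·!3 = 56·2 = 112
  i=6: C(8,6)·!2 = 28·1 = 28
  i=7: C(8,7)·!1 = 8·0 = 0
  i=8: C(8,8)·!0 = 1·1 = 1
Total = 3235.

3235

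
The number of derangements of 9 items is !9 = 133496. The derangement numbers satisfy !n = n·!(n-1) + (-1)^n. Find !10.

!10 = 10·133496 + 1 = 1334961.

1334961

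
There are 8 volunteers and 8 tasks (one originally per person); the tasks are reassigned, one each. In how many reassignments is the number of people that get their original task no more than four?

Sum C(8,i)·!(8-i) for i = 0..4:
  i=0: C(8,0)·!8 = 1·14833 = 14833
  i=1: C(8,1)·!7 = 8·1854 = 14832
  i=2: C(8,2)·!6 = 28·265 = 7420
  i=3: C(8,3)·!5 = 56·44 = 2464
  i=4: C(8,4)·!4 = 70·9 = 630
Total = 40179.

40179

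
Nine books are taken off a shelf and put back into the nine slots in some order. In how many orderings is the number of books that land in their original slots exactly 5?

Pick the 5 fixed positions: C(9,5) = 126 ways.
The other 4 form a derangement: !4 = 9.
Total: 126 × 9 = 1134.

1134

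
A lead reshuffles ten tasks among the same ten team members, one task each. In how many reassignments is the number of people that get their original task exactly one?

1334960

Pick the single fixed position: C(10,1) = 10 ways.
The other 9 form a derangement: !9 = 133496.
Total: 10 × 133496 = 1334960.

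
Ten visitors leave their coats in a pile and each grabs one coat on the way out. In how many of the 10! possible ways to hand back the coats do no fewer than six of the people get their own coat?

2176

# with exactly i fixed is C(10,i)·!(10-i); sum over i=6..10:
  i=6: C(10,6)·!4 = 210·9 = 1890
  i=7: C(10,7)·!3 = 120·2 = 240
  i=8: C(10,8)·!2 = 45·1 = 45
  i=9: C(10,9)·!1 = 10·0 = 0
  i=10: C(10,10)·!0 = 1·1 = 1
Total = 2176.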